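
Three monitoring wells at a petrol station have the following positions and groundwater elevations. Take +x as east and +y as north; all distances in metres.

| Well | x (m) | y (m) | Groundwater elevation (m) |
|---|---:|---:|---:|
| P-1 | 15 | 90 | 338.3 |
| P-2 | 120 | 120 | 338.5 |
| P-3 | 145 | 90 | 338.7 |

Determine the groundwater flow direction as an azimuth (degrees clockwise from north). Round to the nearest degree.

Differences from P-1: to P-2 (Δx, Δy, Δh) = (105, 30, +0.2); to P-3 = (130, 0, +0.4).
Solve a·Δx + b·Δy = Δh: det = 105·0 − 130·30 = -3900.
∂h/∂x = [(+0.2)·0 − (+0.4)·30] / -3900 = +0.003077
∂h/∂y = [105·(+0.4) − 130·(+0.2)] / -3900 = -0.004103
Flow direction (−∇h) has components (-0.003077 E, +0.004103 N).
Azimuth = atan2(E, N) = atan2(-0.003077, +0.004103) = 323.1° ≈ 323°.

323°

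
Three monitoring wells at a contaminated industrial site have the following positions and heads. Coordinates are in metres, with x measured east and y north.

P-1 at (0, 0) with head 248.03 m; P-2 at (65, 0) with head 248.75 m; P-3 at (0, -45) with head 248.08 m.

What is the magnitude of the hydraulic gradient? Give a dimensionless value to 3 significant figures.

∂h/∂x = (248.75 − 248.03) / (65 − 0) = +0.01108
∂h/∂y = (248.08 − 248.03) / (-45 − 0) = -0.001111
|∇h| = √(0.01108² + -0.001111²) = 0.01114

0.0111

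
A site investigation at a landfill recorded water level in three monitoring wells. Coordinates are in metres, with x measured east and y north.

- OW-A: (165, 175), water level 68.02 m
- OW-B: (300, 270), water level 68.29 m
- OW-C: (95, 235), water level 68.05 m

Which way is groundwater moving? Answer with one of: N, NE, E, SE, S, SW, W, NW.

SW

Taking OW-A as reference: OW-B−OW-A = (135, 95, +0.27); OW-C−OW-A = (-70, 60, +0.03).
Solve a·Δx + b·Δy = Δh: det = 135·60 − (-70)·95 = 14750.
∂h/∂x = [(+0.27)·60 − (+0.03)·95] / 14750 = +0.0009051
∂h/∂y = [135·(+0.03) − (-70)·(+0.27)] / 14750 = +0.001556
Flow = −∇h = (-0.0009051 east, -0.001556 north), which points southwest.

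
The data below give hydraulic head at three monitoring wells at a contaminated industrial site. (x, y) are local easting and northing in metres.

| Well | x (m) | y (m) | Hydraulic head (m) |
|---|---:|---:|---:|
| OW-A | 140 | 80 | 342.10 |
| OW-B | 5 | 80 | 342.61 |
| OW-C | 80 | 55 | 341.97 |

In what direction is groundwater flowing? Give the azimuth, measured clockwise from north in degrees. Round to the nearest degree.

Differences from OW-A: to OW-B (Δx, Δy, Δh) = (-135, 0, +0.51); to OW-C = (-60, -25, -0.13).
Determinant of the coordinate differences = (-135)·(-25) − (-60)·0 = 3375.
∂h/∂x = [(+0.51)·(-25) − (-0.13)·0] / 3375 = -0.003778
∂h/∂y = [(-135)·(-0.13) − (-60)·(+0.51)] / 3375 = +0.01427
Flow direction (−∇h) has components (+0.003778 E, -0.01427 N).
Azimuth = atan2(E, N) = atan2(+0.003778, -0.01427) = 165.2° ≈ 165°.

165°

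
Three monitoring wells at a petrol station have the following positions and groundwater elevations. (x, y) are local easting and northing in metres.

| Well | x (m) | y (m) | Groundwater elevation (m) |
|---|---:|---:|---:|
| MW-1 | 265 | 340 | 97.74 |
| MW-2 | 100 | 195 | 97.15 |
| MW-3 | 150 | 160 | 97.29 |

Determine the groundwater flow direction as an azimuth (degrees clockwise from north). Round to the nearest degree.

261°

Taking MW-1 as reference: MW-2−MW-1 = (-165, -145, -0.59); MW-3−MW-1 = (-115, -180, -0.45).
Determinant of the coordinate differences = (-165)·(-180) − (-115)·(-145) = 13025.
∂h/∂x = [(-0.59)·(-180) − (-0.45)·(-145)] / 13025 = +0.003144
∂h/∂y = [(-165)·(-0.45) − (-115)·(-0.59)] / 13025 = +0.0004914
Flow direction (−∇h) has components (-0.003144 E, -0.0004914 N).
Azimuth = atan2(E, N) = atan2(-0.003144, -0.0004914) = 261.1° ≈ 261°.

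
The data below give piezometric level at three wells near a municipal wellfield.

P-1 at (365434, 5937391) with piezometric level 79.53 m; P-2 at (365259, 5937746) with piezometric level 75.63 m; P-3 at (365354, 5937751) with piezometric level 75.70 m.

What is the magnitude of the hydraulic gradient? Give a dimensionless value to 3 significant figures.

0.0104

Differences from P-1: to P-2 (Δx, Δy, Δh) = (-175, 355, -3.90); to P-3 = (-80, 360, -3.83).
Solve a·Δx + b·Δy = Δh: det = (-175)·360 − (-80)·355 = -34600.
∂h/∂x = [(-3.90)·360 − (-3.83)·355] / -34600 = +0.001282
∂h/∂y = [(-175)·(-3.83) − (-80)·(-3.90)] / -34600 = -0.01035
|∇h| = √(0.001282² + -0.01035²) = 0.01043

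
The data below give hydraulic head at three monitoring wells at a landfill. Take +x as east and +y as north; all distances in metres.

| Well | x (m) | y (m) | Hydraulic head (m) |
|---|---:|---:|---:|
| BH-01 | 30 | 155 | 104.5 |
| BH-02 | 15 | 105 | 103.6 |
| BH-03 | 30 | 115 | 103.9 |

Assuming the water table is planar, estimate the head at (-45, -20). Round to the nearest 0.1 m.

With h = a·x + b·y + c and BH-01 as origin, the differences give:
  (-15)·a + (-50)·b = -0.9
  0·a + (-40)·b = -0.6
Eliminate b (×(-40) and ×(-50), subtract): 600·a = 6.00 → a = ∂h/∂x = +0.01000
Back-substitute: b = ∂h/∂y = +0.01500.
h(-45, -20) = 104.5 + (+0.01000)·(-75) + (+0.01500)·(-175) = 104.5 -0.750 -2.625 = 101.125 m.

101.1 m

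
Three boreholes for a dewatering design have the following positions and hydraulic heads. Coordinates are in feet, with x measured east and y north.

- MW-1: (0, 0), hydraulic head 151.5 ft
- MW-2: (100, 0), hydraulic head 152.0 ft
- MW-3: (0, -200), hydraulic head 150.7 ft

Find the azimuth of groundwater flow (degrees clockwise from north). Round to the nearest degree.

231°

∂h/∂x = (152.0 − 151.5) / (100 − 0) = +0.005000
∂h/∂y = (150.7 − 151.5) / (-200 − 0) = +0.004000
Flow direction (−∇h) has components (-0.005000 E, -0.004000 N).
Azimuth = atan2(E, N) = atan2(-0.005000, -0.004000) = 231.3° ≈ 231°.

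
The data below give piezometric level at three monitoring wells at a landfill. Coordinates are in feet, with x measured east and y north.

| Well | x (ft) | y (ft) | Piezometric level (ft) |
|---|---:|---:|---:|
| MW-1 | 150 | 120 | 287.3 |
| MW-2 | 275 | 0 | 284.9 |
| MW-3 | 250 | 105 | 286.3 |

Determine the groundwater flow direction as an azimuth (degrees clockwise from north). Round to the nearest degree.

Differences from MW-1: to MW-2 (Δx, Δy, Δh) = (125, -120, -2.4); to MW-3 = (100, -15, -1.0).
Determinant of the coordinate differences = 125·(-15) − 100·(-120) = 10125.
∂h/∂x = [(-2.4)·(-15) − (-1.0)·(-120)] / 10125 = -0.008296
∂h/∂y = [125·(-1.0) − 100·(-2.4)] / 10125 = +0.01136
Flow direction (−∇h) has components (+0.008296 E, -0.01136 N).
Azimuth = atan2(E, N) = atan2(+0.008296, -0.01136) = 143.9° ≈ 144°.

144°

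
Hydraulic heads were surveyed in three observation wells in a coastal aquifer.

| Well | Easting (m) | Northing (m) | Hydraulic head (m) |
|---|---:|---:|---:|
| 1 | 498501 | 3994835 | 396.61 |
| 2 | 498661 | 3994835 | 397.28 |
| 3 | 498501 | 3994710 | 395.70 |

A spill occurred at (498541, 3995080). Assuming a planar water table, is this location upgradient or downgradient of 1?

upgradient

∂h/∂x = (397.28 − 396.61) / (498661 − 498501) = +0.004187
∂h/∂y = (395.70 − 396.61) / (3994710 − 3994835) = +0.007280
Head at (498541, 3995080) = 396.61 + (+0.004187)·(40) + (+0.007280)·(245) = 398.56 m.
That is higher than the 396.61 m at 1, so the point is upgradient.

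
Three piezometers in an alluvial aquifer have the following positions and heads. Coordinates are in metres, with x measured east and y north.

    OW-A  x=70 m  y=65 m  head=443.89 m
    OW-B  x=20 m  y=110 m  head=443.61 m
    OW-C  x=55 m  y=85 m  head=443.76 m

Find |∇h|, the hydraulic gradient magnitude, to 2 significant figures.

0.0071

With h = a·x + b·y + c and OW-A as origin, the differences give:
  (-50)·a + 45·b = -0.28
  (-15)·a + 20·b = -0.13
Eliminate b (×20 and ×45, subtract): -325·a = 0.250 → a = ∂h/∂x = -0.0007692
Back-substitute: b = ∂h/∂y = -0.007077.
|∇h| = √(-0.0007692² + -0.007077²) = 0.007119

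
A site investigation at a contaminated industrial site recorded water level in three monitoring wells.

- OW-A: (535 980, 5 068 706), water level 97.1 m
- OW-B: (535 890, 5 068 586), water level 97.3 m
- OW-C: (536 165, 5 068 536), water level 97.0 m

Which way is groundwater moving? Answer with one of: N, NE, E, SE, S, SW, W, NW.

Taking OW-A as reference: OW-B−OW-A = (-90, -120, +0.2); OW-C−OW-A = (185, -170, -0.1).
Determinant of the coordinate differences = (-90)·(-170) − 185·(-120) = 37500.
∂h/∂x = [(+0.2)·(-170) − (-0.1)·(-120)] / 37500 = -0.001227
∂h/∂y = [(-90)·(-0.1) − 185·(+0.2)] / 37500 = -0.0007467
Flow = −∇h = (+0.001227 east, +0.0007467 north), which points northeast.

NE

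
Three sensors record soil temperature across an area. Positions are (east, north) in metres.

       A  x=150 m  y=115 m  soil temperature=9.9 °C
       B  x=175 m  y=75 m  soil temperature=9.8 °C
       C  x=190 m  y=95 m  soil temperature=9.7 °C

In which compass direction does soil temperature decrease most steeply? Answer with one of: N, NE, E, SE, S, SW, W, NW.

E

Three-point gradient (reference A): Δ to B = (25, -40, -0.1), Δ to C = (40, -20, -0.2).
∂T/∂x = -0.005455, ∂T/∂y = -0.0009091 (det = 1100).
Steepest decrease is along −∇f = (+0.005455 E, +0.0009091 N) → east.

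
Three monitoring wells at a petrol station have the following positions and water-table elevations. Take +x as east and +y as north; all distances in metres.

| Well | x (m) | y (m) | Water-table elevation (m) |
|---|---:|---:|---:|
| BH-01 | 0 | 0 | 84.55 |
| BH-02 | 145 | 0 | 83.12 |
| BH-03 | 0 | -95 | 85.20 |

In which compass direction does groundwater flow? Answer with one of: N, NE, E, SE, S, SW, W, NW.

∂h/∂x = (83.12 − 84.55) / (145 − 0) = -0.009862
∂h/∂y = (85.20 − 84.55) / (-95 − 0) = -0.006842
Flow = −∇h = (+0.009862 east, +0.006842 north), which points northeast.

NE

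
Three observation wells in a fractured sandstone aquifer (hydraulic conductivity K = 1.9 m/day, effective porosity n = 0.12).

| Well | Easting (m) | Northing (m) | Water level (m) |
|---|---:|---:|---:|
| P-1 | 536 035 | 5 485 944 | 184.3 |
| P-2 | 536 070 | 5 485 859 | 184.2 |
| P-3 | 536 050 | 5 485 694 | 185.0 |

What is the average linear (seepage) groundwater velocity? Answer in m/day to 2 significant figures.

Taking P-1 as reference: P-2−P-1 = (35, -85, -0.1); P-3−P-1 = (15, -250, +0.7).
Determinant of the coordinate differences = 35·(-250) − 15·(-85) = -7475.
∂h/∂x = [(-0.1)·(-250) − (+0.7)·(-85)] / -7475 = -0.01130
∂h/∂y = [35·(+0.7) − 15·(-0.1)] / -7475 = -0.003478
|∇h| = √(-0.01130² + -0.003478²) = 0.01182
Seepage velocity v = K·i/n = 1.9 × 0.01182 / 0.12 = 0.1871 m/day.

0.19 m/day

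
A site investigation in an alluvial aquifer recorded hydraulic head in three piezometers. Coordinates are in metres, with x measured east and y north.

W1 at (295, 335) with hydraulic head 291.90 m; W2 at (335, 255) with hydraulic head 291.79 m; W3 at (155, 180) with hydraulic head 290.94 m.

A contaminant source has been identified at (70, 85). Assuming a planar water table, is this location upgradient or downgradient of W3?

Three-point gradient (reference W1): Δ to W2 = (40, -80, -0.11), Δ to W3 = (-140, -155, -0.96).
∂h/∂x = +0.003434, ∂h/∂y = +0.003092 (det = -17400).
Head at (70, 85) = 291.90 + (+0.003434)·(-225) + (+0.003092)·(-250) = 290.35 m.
That is lower than the 290.94 m at W3, so the point is downgradient.

downgradient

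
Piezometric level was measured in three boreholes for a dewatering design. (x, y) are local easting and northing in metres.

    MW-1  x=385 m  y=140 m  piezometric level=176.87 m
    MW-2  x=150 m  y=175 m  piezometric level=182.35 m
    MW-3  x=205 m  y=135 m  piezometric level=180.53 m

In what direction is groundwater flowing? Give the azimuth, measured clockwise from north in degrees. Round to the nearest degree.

Differences from MW-1: to MW-2 (Δx, Δy, Δh) = (-235, 35, +5.48); to MW-3 = (-180, -5, +3.66).
Determinant of the coordinate differences = (-235)·(-5) − (-180)·35 = 7475.
∂h/∂x = [(+5.48)·(-5) − (+3.66)·35] / 7475 = -0.02080
∂h/∂y = [(-235)·(+3.66) − (-180)·(+5.48)] / 7475 = +0.01690
Flow direction (−∇h) has components (+0.02080 E, -0.01690 N).
Azimuth = atan2(E, N) = atan2(+0.02080, -0.01690) = 129.1° ≈ 129°.

129°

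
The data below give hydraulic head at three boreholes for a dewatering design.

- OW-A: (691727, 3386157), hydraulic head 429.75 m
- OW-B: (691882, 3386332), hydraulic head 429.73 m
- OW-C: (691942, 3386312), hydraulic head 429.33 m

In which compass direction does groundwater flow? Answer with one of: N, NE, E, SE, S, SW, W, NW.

With h = a·x + b·y + c and OW-A as origin, the differences give:
  155·a + 175·b = -0.02
  215·a + 155·b = -0.42
Eliminate b (×155 and ×175, subtract): -13600·a = 70.400 → a = ∂h/∂x = -0.005176
Back-substitute: b = ∂h/∂y = +0.004471.
Flow = −∇h = (+0.005176 east, -0.004471 north), which points southeast.

SE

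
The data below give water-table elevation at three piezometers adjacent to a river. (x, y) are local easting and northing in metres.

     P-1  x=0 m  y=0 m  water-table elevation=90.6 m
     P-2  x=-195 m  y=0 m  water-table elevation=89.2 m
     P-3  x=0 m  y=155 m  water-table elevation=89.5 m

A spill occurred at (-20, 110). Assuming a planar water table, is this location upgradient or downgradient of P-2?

upgradient

∂h/∂x = (89.2 − 90.6) / (-195 − 0) = +0.007179
∂h/∂y = (89.5 − 90.6) / (155 − 0) = -0.007097
Head at (-20, 110) = 90.6 + (+0.007179)·(-20) + (-0.007097)·(110) = 89.68 m.
That is higher than the 89.2 m at P-2, so the point is upgradient.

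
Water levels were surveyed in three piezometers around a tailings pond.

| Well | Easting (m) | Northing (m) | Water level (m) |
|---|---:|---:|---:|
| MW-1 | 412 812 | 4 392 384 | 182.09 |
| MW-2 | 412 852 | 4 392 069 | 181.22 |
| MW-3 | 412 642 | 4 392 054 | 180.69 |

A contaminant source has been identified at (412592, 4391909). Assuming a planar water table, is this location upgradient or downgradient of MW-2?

downgradient

With h = a·x + b·y + c and MW-1 as origin, the differences give:
  40·a + (-315)·b = -0.87
  (-170)·a + (-330)·b = -1.40
Eliminate b (×(-330) and ×(-315), subtract): -66750·a = -153.900 → a = ∂h/∂x = +0.002306
Back-substitute: b = ∂h/∂y = +0.003055.
Head at (412592, 4391909) = 182.09 + (+0.002306)·(-220) + (+0.003055)·(-475) = 180.13 m.
That is lower than the 181.22 m at MW-2, so the point is downgradient.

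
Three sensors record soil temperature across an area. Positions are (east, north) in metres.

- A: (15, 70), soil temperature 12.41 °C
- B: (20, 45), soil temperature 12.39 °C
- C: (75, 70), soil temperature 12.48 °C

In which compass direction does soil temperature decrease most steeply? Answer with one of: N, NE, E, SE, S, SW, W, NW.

Differences from A: to B (Δx, Δy, Δh) = (5, -25, -0.02); to C = (60, 0, +0.07).
Solve a·Δx + b·Δy = ΔT: det = 5·0 − 60·(-25) = 1500.
∂T/∂x = [(-0.02)·0 − (+0.07)·(-25)] / 1500 = +0.001167
∂T/∂y = [5·(+0.07) − 60·(-0.02)] / 1500 = +0.001033
Steepest decrease is along −∇f = (-0.001167 E, -0.001033 N) → southwest.

SW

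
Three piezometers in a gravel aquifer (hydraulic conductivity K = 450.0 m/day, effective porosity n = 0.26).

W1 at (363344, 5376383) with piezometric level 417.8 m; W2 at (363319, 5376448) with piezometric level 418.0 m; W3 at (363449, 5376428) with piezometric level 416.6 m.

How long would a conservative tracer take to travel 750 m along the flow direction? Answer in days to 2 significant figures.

Taking W1 as reference: W2−W1 = (-25, 65, +0.2); W3−W1 = (105, 45, -1.2).
Solve a·Δx + b·Δy = Δh: det = (-25)·45 − 105·65 = -7950.
∂h/∂x = [(+0.2)·45 − (-1.2)·65] / -7950 = -0.01094
∂h/∂y = [(-25)·(-1.2) − 105·(+0.2)] / -7950 = -0.001132
|∇h| = √(-0.01094² + -0.001132²) = 0.011
Seepage velocity v = K·i/n = 450.0 × 0.011 / 0.26 = 19.04 m/day.
t = 750 / 19.04 = 39.39 days.

39 days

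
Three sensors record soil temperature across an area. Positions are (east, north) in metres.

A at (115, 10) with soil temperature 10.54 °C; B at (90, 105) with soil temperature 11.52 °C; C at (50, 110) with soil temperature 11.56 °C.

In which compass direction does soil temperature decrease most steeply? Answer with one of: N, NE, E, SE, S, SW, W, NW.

S

Taking A as reference: B−A = (-25, 95, +0.98); C−A = (-65, 100, +1.02).
Solve a·Δx + b·Δy = ΔT: det = (-25)·100 − (-65)·95 = 3675.
∂T/∂x = [(+0.98)·100 − (+1.02)·95] / 3675 = +0.0002993
∂T/∂y = [(-25)·(+1.02) − (-65)·(+0.98)] / 3675 = +0.01039
Steepest decrease is along −∇f = (-0.0002993 E, -0.01039 N) → south.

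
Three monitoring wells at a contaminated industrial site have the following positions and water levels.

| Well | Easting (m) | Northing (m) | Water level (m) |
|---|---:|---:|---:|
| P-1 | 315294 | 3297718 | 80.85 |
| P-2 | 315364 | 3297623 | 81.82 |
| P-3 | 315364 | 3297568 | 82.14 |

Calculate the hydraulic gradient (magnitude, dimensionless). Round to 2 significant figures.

0.0083

With h = a·x + b·y + c and P-1 as origin, the differences give:
  70·a + (-95)·b = +0.97
  70·a + (-150)·b = +1.29
Eliminate b (×(-150) and ×(-95), subtract): -3850·a = -22.950 → a = ∂h/∂x = +0.005961
Back-substitute: b = ∂h/∂y = -0.005818.
|∇h| = √(0.005961² + -0.005818²) = 0.00833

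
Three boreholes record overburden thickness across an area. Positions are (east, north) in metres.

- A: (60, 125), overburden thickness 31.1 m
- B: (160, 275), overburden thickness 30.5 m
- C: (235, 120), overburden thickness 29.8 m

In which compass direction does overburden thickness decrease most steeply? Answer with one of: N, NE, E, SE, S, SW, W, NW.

Differences from A: to B (Δx, Δy, Δh) = (100, 150, -0.6); to C = (175, -5, -1.3).
Determinant of the coordinate differences = 100·(-5) − 175·150 = -26750.
∂d/∂x = [(-0.6)·(-5) − (-1.3)·150] / -26750 = -0.007402
∂d/∂y = [100·(-1.3) − 175·(-0.6)] / -26750 = +0.0009346
Steepest decrease is along −∇f = (+0.007402 E, -0.0009346 N) → east.

E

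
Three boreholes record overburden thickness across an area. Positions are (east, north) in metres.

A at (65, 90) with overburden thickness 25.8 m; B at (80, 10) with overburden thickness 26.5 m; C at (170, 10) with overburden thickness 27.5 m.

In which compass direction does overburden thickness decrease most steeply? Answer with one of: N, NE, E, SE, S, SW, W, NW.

Taking A as reference: B−A = (15, -80, +0.7); C−A = (105, -80, +1.7).
Solve a·Δx + b·Δy = Δd: det = 15·(-80) − 105·(-80) = 7200.
∂d/∂x = [(+0.7)·(-80) − (+1.7)·(-80)] / 7200 = +0.01111
∂d/∂y = [15·(+1.7) − 105·(+0.7)] / 7200 = -0.006667
Steepest decrease is along −∇f = (-0.01111 E, +0.006667 N) → northwest.

NW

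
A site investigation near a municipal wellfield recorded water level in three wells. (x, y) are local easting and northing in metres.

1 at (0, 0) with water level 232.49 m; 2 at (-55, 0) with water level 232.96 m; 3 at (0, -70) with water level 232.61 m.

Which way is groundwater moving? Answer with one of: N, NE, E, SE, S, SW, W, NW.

∂h/∂x = (232.96 − 232.49) / (-55 − 0) = -0.008545
∂h/∂y = (232.61 − 232.49) / (-70 − 0) = -0.001714
Flow = −∇h = (+0.008545 east, +0.001714 north), which points east.

E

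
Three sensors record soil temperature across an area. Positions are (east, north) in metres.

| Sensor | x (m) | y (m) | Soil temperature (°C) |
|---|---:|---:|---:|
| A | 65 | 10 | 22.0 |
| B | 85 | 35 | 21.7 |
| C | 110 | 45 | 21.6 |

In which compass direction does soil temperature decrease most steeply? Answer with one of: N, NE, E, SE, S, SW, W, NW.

With T = a·x + b·y + c and A as origin, the differences give:
  20·a + 25·b = -0.3
  45·a + 35·b = -0.4
Eliminate b (×35 and ×25, subtract): -425·a = -0.50 → a = ∂T/∂x = +0.001176
Back-substitute: b = ∂T/∂y = -0.01294.
Steepest decrease is along −∇f = (-0.001176 E, +0.01294 N) → north.

N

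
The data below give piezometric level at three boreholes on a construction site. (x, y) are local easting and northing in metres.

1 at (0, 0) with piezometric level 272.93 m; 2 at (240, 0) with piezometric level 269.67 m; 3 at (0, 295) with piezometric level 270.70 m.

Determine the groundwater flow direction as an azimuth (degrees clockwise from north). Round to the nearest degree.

∂h/∂x = (269.67 − 272.93) / (240 − 0) = -0.01358
∂h/∂y = (270.70 − 272.93) / (295 − 0) = -0.007559
Flow direction (−∇h) has components (+0.01358 E, +0.007559 N).
Azimuth = atan2(E, N) = atan2(+0.01358, +0.007559) = 60.9° ≈ 061°.

061°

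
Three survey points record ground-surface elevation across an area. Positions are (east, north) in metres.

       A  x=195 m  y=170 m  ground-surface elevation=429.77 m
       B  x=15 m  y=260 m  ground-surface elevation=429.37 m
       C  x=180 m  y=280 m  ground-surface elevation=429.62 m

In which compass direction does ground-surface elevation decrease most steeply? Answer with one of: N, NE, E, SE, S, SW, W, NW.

Taking A as reference: B−A = (-180, 90, -0.40); C−A = (-15, 110, -0.15).
Determinant of the coordinate differences = (-180)·110 − (-15)·90 = -18450.
∂z/∂x = [(-0.40)·110 − (-0.15)·90] / -18450 = +0.001653
∂z/∂y = [(-180)·(-0.15) − (-15)·(-0.40)] / -18450 = -0.001138
Steepest decrease is along −∇f = (-0.001653 E, +0.001138 N) → northwest.

NW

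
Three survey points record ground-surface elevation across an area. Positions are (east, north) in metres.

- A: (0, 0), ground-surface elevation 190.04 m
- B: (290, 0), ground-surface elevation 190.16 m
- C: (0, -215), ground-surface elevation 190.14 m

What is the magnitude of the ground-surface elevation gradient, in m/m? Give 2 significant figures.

0.00062 m/m

∂z/∂x = (190.16 − 190.04) / (290 − 0) = +0.0004138
∂z/∂y = (190.14 − 190.04) / (-215 − 0) = -0.0004651
|∇f| = √(0.0004138² + -0.0004651²) = 0.0006225 m/m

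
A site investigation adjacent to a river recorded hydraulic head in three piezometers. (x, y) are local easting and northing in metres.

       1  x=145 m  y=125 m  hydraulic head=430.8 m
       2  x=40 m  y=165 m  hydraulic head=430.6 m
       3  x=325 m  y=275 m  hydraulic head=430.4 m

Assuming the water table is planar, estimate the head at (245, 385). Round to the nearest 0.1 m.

430.0 m

Taking 1 as reference: 2−1 = (-105, 40, -0.2); 3−1 = (180, 150, -0.4).
Solve a·Δx + b·Δy = Δh: det = (-105)·150 − 180·40 = -22950.
∂h/∂x = [(-0.2)·150 − (-0.4)·40] / -22950 = +0.0006100
∂h/∂y = [(-105)·(-0.4) − 180·(-0.2)] / -22950 = -0.003399
h(245, 385) = 430.8 + (+0.0006100)·(100) + (-0.003399)·(260) = 430.8 +0.061 -0.884 = 429.977 m.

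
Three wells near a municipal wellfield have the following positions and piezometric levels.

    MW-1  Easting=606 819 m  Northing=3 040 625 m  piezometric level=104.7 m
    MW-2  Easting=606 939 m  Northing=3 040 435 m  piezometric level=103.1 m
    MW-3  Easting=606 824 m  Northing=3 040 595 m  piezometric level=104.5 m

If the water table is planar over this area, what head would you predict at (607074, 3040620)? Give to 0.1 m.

Taking MW-1 as reference: MW-2−MW-1 = (120, -190, -1.6); MW-3−MW-1 = (5, -30, -0.2).
Solve a·Δx + b·Δy = Δh: det = 120·(-30) − 5·(-190) = -2650.
∂h/∂x = [(-1.6)·(-30) − (-0.2)·(-190)] / -2650 = -0.003774
∂h/∂y = [120·(-0.2) − 5·(-1.6)] / -2650 = +0.006038
h(607074, 3040620) = 104.7 + (-0.003774)·(255) + (+0.006038)·(-5) = 104.7 -0.962 -0.030 = 103.708 m.

103.7 m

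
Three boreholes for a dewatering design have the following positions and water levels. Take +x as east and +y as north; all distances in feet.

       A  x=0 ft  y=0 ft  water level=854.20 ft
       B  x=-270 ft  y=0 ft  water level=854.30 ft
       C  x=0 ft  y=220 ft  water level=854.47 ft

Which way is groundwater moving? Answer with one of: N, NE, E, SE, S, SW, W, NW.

S

∂h/∂x = (854.30 − 854.20) / (-270 − 0) = -0.0003704
∂h/∂y = (854.47 − 854.20) / (220 − 0) = +0.001227
Flow = −∇h = (+0.0003704 east, -0.001227 north), which points south.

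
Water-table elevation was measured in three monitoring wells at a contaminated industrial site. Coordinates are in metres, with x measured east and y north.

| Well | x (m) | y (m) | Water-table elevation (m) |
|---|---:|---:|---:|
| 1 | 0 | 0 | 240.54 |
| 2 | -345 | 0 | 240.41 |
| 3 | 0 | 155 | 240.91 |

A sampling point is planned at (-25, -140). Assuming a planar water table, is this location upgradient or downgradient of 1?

∂h/∂x = (240.41 − 240.54) / (-345 − 0) = +0.0003768
∂h/∂y = (240.91 − 240.54) / (155 − 0) = +0.002387
Head at (-25, -140) = 240.54 + (+0.0003768)·(-25) + (+0.002387)·(-140) = 240.20 m.
That is lower than the 240.54 m at 1, so the point is downgradient.

downgradient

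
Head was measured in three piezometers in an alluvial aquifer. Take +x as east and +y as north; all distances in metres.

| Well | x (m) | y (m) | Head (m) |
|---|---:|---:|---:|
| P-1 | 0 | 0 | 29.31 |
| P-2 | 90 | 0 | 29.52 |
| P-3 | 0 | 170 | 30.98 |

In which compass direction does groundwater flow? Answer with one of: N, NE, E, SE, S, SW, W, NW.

∂h/∂x = (29.52 − 29.31) / (90 − 0) = +0.002333
∂h/∂y = (30.98 − 29.31) / (170 − 0) = +0.009824
Flow = −∇h = (-0.002333 east, -0.009824 north), which points south.

S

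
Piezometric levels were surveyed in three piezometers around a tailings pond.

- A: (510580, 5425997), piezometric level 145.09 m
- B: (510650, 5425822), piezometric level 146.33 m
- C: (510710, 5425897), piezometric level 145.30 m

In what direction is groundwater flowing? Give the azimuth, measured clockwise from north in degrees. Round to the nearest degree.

031°

With h = a·x + b·y + c and A as origin, the differences give:
  70·a + (-175)·b = +1.24
  130·a + (-100)·b = +0.21
Eliminate b (×(-100) and ×(-175), subtract): 15750·a = -87.250 → a = ∂h/∂x = -0.005540
Back-substitute: b = ∂h/∂y = -0.009302.
Flow direction (−∇h) has components (+0.005540 E, +0.009302 N).
Azimuth = atan2(E, N) = atan2(+0.005540, +0.009302) = 30.8° ≈ 031°.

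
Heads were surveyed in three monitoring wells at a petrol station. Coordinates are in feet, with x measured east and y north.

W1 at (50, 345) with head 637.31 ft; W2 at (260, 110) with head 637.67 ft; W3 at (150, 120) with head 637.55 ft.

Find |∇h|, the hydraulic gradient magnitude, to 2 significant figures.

0.0012

Differences from W1: to W2 (Δx, Δy, Δh) = (210, -235, +0.36); to W3 = (100, -225, +0.24).
Solve a·Δx + b·Δy = Δh: det = 210·(-225) − 100·(-235) = -23750.
∂h/∂x = [(+0.36)·(-225) − (+0.24)·(-235)] / -23750 = +0.001036
∂h/∂y = [210·(+0.24) − 100·(+0.36)] / -23750 = -0.0006063
|∇h| = √(0.001036² + -0.0006063²) = 0.0012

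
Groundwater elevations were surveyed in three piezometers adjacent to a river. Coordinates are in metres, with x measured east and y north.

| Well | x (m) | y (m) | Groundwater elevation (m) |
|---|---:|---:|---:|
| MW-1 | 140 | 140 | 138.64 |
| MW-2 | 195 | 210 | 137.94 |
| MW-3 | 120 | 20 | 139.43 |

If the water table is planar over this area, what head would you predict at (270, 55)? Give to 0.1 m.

138.4 m

Three-point gradient (reference MW-1): Δ to MW-2 = (55, 70, -0.70), Δ to MW-3 = (-20, -120, +0.79).
∂h/∂x = -0.005519, ∂h/∂y = -0.005663 (det = -5200).
h(270, 55) = 138.64 + (-0.005519)·(130) + (-0.005663)·(-85) = 138.64 -0.717 +0.481 = 138.404 m.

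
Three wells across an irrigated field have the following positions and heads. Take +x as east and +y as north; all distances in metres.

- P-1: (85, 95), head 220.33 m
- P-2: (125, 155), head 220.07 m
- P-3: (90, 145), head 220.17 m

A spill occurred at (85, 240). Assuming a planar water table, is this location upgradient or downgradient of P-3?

downgradient

Taking P-1 as reference: P-2−P-1 = (40, 60, -0.26); P-3−P-1 = (5, 50, -0.16).
Determinant of the coordinate differences = 40·50 − 5·60 = 1700.
∂h/∂x = [(-0.26)·50 − (-0.16)·60] / 1700 = -0.002000
∂h/∂y = [40·(-0.16) − 5·(-0.26)] / 1700 = -0.003000
Head at (85, 240) = 220.33 + (-0.002000)·(0) + (-0.003000)·(145) = 219.89 m.
That is lower than the 220.17 m at P-3, so the point is downgradient.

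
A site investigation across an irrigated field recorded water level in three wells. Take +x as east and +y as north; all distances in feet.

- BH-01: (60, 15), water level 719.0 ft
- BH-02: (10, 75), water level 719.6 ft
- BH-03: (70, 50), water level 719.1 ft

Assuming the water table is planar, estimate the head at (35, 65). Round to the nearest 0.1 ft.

Taking BH-01 as reference: BH-02−BH-01 = (-50, 60, +0.6); BH-03−BH-01 = (10, 35, +0.1).
Determinant of the coordinate differences = (-50)·35 − 10·60 = -2350.
∂h/∂x = [(+0.6)·35 − (+0.1)·60] / -2350 = -0.006383
∂h/∂y = [(-50)·(+0.1) − 10·(+0.6)] / -2350 = +0.004681
h(35, 65) = 719.0 + (-0.006383)·(-25) + (+0.004681)·(50) = 719.0 +0.160 +0.234 = 719.394 ft.

719.4 ft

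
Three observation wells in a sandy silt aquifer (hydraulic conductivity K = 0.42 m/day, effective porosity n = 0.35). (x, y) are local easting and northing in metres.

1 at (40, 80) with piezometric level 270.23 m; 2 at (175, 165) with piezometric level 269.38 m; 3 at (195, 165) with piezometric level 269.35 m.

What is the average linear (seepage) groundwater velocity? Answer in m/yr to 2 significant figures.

Taking 1 as reference: 2−1 = (135, 85, -0.85); 3−1 = (155, 85, -0.88).
Solve a·Δx + b·Δy = Δh: det = 135·85 − 155·85 = -1700.
∂h/∂x = [(-0.85)·85 − (-0.88)·85] / -1700 = -0.001500
∂h/∂y = [135·(-0.88) − 155·(-0.85)] / -1700 = -0.007618
|∇h| = √(-0.001500² + -0.007618²) = 0.007764
Seepage velocity v = K·i/n = 0.42 × 0.007764 / 0.35 = 0.009317 m/day = 3.403 m/yr.

3.4 m/yr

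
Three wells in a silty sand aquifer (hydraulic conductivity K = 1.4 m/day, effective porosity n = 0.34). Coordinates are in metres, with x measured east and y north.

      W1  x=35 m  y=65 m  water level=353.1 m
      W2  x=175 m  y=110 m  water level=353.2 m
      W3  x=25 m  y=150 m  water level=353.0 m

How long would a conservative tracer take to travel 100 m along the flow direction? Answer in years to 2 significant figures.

Three-point gradient (reference W1): Δ to W2 = (140, 45, +0.1), Δ to W3 = (-10, 85, -0.1).
∂h/∂x = +0.001053, ∂h/∂y = -0.001053 (det = 12350).
|∇h| = √(0.001053² + -0.001053²) = 0.001489
Seepage velocity v = K·i/n = 1.4 × 0.001489 / 0.34 = 0.006131 m/day.
t = 100 / 0.006131 = 1.631e+04 days = 44.7 years.

45 years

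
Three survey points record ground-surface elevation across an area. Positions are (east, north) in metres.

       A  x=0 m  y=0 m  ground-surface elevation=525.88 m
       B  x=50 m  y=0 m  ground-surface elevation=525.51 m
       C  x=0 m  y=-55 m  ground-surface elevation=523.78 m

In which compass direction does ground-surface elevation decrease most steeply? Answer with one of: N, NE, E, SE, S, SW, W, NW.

∂z/∂x = (525.51 − 525.88) / (50 − 0) = -0.007400
∂z/∂y = (523.78 − 525.88) / (-55 − 0) = +0.03818
Steepest decrease is along −∇f = (+0.007400 E, -0.03818 N) → south.

S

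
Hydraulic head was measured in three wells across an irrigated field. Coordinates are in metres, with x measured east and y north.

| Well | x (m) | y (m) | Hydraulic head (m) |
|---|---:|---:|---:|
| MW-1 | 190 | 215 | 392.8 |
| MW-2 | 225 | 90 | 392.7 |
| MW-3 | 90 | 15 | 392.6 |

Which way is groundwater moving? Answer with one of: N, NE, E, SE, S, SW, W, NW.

S

Taking MW-1 as reference: MW-2−MW-1 = (35, -125, -0.1); MW-3−MW-1 = (-100, -200, -0.2).
Determinant of the coordinate differences = 35·(-200) − (-100)·(-125) = -19500.
∂h/∂x = [(-0.1)·(-200) − (-0.2)·(-125)] / -19500 = +0.0002564
∂h/∂y = [35·(-0.2) − (-100)·(-0.1)] / -19500 = +0.0008718
Flow = −∇h = (-0.0002564 east, -0.0008718 north), which points south.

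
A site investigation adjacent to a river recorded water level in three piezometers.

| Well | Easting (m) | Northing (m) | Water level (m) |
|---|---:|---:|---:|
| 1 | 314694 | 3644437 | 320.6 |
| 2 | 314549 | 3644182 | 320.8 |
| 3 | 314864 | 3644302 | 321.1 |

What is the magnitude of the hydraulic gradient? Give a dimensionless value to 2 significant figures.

0.0023

Differences from 1: to 2 (Δx, Δy, Δh) = (-145, -255, +0.2); to 3 = (170, -135, +0.5).
Determinant of the coordinate differences = (-145)·(-135) − 170·(-255) = 62925.
∂h/∂x = [(+0.2)·(-135) − (+0.5)·(-255)] / 62925 = +0.001597
∂h/∂y = [(-145)·(+0.5) − 170·(+0.2)] / 62925 = -0.001692
|∇h| = √(0.001597² + -0.001692²) = 0.002327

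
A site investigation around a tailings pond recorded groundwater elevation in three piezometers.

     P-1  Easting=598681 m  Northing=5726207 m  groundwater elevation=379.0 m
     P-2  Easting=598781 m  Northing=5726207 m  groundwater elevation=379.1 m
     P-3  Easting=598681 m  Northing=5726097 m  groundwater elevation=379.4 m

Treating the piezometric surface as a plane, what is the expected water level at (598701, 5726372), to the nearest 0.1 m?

∂h/∂x = (379.1 − 379.0) / (598781 − 598681) = +0.001000
∂h/∂y = (379.4 − 379.0) / (5726097 − 5726207) = -0.003636
h(598701, 5726372) = 379.0 + (+0.001000)·(20) + (-0.003636)·(165) = 379.0 +0.020 -0.600 = 378.420 m.

378.4 m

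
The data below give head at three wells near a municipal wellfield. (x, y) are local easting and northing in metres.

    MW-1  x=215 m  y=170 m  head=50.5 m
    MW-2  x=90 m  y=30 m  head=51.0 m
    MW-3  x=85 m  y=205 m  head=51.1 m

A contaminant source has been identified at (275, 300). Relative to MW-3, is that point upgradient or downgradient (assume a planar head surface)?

downgradient

Differences from MW-1: to MW-2 (Δx, Δy, Δh) = (-125, -140, +0.5); to MW-3 = (-130, 35, +0.6).
Solve a·Δx + b·Δy = Δh: det = (-125)·35 − (-130)·(-140) = -22575.
∂h/∂x = [(+0.5)·35 − (+0.6)·(-140)] / -22575 = -0.004496
∂h/∂y = [(-125)·(+0.6) − (-130)·(+0.5)] / -22575 = +0.0004430
Head at (275, 300) = 50.5 + (-0.004496)·(60) + (+0.0004430)·(130) = 50.29 m.
That is lower than the 51.1 m at MW-3, so the point is downgradient.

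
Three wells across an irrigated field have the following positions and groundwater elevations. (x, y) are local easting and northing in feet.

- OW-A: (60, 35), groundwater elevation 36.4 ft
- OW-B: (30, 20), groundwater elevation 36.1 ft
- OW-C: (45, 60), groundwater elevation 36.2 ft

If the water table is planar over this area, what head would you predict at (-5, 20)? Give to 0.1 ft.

35.7 ft

Differences from OW-A: to OW-B (Δx, Δy, Δh) = (-30, -15, -0.3); to OW-C = (-15, 25, -0.2).
Solve a·Δx + b·Δy = Δh: det = (-30)·25 − (-15)·(-15) = -975.
∂h/∂x = [(-0.3)·25 − (-0.2)·(-15)] / -975 = +0.01077
∂h/∂y = [(-30)·(-0.2) − (-15)·(-0.3)] / -975 = -0.001538
h(-5, 20) = 36.4 + (+0.01077)·(-65) + (-0.001538)·(-15) = 36.4 -0.700 +0.023 = 35.723 ft.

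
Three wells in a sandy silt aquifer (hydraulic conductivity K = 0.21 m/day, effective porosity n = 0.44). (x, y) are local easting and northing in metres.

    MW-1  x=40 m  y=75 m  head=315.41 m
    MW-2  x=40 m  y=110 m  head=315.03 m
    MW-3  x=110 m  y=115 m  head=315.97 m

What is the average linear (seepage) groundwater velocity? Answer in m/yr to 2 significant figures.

3.1 m/yr

Differences from MW-1: to MW-2 (Δx, Δy, Δh) = (0, 35, -0.38); to MW-3 = (70, 40, +0.56).
Determinant of the coordinate differences = 0·40 − 70·35 = -2450.
∂h/∂x = [(-0.38)·40 − (+0.56)·35] / -2450 = +0.01420
∂h/∂y = [0·(+0.56) − 70·(-0.38)] / -2450 = -0.01086
|∇h| = √(0.01420² + -0.01086²) = 0.01788
Seepage velocity v = K·i/n = 0.21 × 0.01788 / 0.44 = 0.008534 m/day = 3.117 m/yr.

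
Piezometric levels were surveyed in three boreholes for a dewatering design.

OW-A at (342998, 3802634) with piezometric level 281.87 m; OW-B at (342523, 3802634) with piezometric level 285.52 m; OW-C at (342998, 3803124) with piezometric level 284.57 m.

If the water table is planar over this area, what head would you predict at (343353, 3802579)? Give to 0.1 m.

278.8 m

∂h/∂x = (285.52 − 281.87) / (342523 − 342998) = -0.007684
∂h/∂y = (284.57 − 281.87) / (3803124 − 3802634) = +0.005510
h(343353, 3802579) = 281.87 + (-0.007684)·(355) + (+0.005510)·(-55) = 281.87 -2.728 -0.303 = 278.839 m.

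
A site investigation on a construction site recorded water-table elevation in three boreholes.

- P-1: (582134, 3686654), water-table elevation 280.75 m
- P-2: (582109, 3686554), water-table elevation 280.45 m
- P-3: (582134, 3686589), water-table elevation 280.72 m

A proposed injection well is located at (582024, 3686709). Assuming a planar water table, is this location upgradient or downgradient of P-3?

downgradient

Differences from P-1: to P-2 (Δx, Δy, Δh) = (-25, -100, -0.30); to P-3 = (0, -65, -0.03).
Solve a·Δx + b·Δy = Δh: det = (-25)·(-65) − 0·(-100) = 1625.
∂h/∂x = [(-0.30)·(-65) − (-0.03)·(-100)] / 1625 = +0.01015
∂h/∂y = [(-25)·(-0.03) − 0·(-0.30)] / 1625 = +0.0004615
Head at (582024, 3686709) = 280.75 + (+0.01015)·(-110) + (+0.0004615)·(55) = 279.66 m.
That is lower than the 280.72 m at P-3, so the point is downgradient.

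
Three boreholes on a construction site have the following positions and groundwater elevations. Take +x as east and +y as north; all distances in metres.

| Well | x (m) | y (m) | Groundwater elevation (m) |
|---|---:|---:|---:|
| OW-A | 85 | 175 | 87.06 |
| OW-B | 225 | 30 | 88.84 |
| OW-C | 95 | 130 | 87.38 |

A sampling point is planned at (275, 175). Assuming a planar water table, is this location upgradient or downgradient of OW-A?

upgradient

Taking OW-A as reference: OW-B−OW-A = (140, -145, +1.78); OW-C−OW-A = (10, -45, +0.32).
Determinant of the coordinate differences = 140·(-45) − 10·(-145) = -4850.
∂h/∂x = [(+1.78)·(-45) − (+0.32)·(-145)] / -4850 = +0.006948
∂h/∂y = [140·(+0.32) − 10·(+1.78)] / -4850 = -0.005567
Head at (275, 175) = 87.06 + (+0.006948)·(190) + (-0.005567)·(0) = 88.38 m.
That is higher than the 87.06 m at OW-A, so the point is upgradient.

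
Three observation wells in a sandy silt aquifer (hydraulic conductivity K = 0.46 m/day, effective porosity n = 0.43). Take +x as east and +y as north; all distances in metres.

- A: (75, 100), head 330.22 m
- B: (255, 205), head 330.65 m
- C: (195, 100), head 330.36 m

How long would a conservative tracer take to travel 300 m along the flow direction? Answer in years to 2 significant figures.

320 years

Three-point gradient (reference A): Δ to B = (180, 105, +0.43), Δ to C = (120, 0, +0.14).
∂h/∂x = +0.001167, ∂h/∂y = +0.002095 (det = -12600).
|∇h| = √(0.001167² + 0.002095²) = 0.002398
Seepage velocity v = K·i/n = 0.46 × 0.002398 / 0.43 = 0.002565 m/day.
t = 300 / 0.002565 = 1.17e+05 days = 320 years.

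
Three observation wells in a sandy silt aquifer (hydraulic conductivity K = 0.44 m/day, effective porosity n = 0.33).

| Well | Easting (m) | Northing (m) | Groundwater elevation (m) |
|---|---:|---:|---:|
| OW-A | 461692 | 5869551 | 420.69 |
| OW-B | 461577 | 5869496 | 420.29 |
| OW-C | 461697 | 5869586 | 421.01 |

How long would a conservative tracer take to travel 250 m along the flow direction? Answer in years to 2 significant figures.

With h = a·x + b·y + c and OW-A as origin, the differences give:
  (-115)·a + (-55)·b = -0.40
  5·a + 35·b = +0.32
Eliminate b (×35 and ×(-55), subtract): -3750·a = 3.600 → a = ∂h/∂x = -0.0009600
Back-substitute: b = ∂h/∂y = +0.009280.
|∇h| = √(-0.0009600² + 0.009280²) = 0.00933
Seepage velocity v = K·i/n = 0.44 × 0.00933 / 0.33 = 0.01244 m/day.
t = 250 / 0.01244 = 2.01e+04 days = 55 years.

55 years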